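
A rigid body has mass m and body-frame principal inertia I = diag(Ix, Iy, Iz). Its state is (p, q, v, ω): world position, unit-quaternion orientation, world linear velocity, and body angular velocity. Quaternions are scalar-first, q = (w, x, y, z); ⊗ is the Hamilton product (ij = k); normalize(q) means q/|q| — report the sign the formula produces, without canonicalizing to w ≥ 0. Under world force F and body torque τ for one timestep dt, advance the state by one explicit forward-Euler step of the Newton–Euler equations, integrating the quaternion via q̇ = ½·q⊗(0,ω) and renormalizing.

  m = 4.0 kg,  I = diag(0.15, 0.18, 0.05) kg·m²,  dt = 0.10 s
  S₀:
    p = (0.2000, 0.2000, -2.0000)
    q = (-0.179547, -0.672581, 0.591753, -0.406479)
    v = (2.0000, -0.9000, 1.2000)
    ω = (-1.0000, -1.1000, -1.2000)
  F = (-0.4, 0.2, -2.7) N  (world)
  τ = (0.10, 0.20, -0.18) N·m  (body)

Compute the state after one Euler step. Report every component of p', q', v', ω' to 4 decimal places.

p' = (0.4000, 0.1100, -1.8800)
q' = (-0.2041, -0.7182, 0.5790, -0.3276)
v' = (1.9900, -0.8950, 1.1325)
ω' = (-0.8189, -1.0556, -1.6260)

gyro term ω×Iω = (-0.1716, 0.1200, 0.0330)
(τ − ω×Iω)/I = (1.8107, 0.4444, -4.2600)
ω + α·dt = (-0.8189, -1.0556, -1.6260)
q⊗(0,ω) = (-0.5094275, -0.9776835, -0.2031165, 1.5470485)
q + ½dt·q⊗(0,ω), renormalized = (-0.2041, -0.7182, 0.5790, -0.3276)
a = (-0.1000, 0.0500, -0.6750)
new position p' = (0.4000, 0.1100, -1.8800)
v + (F/m)dt = (1.9900, -0.8950, 1.1325)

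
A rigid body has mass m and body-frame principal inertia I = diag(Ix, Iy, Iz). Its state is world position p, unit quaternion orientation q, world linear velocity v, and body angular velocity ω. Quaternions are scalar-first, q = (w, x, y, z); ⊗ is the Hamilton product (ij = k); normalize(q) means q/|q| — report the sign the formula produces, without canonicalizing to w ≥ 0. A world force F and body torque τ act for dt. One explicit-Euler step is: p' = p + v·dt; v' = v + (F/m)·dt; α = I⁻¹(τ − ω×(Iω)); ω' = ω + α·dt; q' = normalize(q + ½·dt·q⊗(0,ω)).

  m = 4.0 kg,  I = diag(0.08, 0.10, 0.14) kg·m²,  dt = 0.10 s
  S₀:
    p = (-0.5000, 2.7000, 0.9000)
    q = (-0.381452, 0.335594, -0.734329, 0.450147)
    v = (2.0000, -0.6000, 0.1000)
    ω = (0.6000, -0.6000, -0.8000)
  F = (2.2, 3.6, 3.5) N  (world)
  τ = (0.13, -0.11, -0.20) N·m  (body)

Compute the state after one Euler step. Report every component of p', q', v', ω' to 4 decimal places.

(τ − ω×Iω)/I = (1.3850, -1.3880, -1.3771)
new body rate ω' = (0.7385, -0.7388, -0.9377)
Hamilton product q⊗(0,ω) = (-0.2818362, 0.6286802, 0.7674346, 0.5444026)
q + ½dt·q⊗(0,ω), renormalized = (-0.3949, 0.3664, -0.6948, 0.4766)
p + v·dt = (-0.3000, 2.6400, 0.9100)
new velocity v' = (2.0550, -0.5100, 0.1875)

p' = (-0.3000, 2.6400, 0.9100)
q' = (-0.3949, 0.3664, -0.6948, 0.4766)
v' = (2.0550, -0.5100, 0.1875)
ω' = (0.7385, -0.7388, -0.9377)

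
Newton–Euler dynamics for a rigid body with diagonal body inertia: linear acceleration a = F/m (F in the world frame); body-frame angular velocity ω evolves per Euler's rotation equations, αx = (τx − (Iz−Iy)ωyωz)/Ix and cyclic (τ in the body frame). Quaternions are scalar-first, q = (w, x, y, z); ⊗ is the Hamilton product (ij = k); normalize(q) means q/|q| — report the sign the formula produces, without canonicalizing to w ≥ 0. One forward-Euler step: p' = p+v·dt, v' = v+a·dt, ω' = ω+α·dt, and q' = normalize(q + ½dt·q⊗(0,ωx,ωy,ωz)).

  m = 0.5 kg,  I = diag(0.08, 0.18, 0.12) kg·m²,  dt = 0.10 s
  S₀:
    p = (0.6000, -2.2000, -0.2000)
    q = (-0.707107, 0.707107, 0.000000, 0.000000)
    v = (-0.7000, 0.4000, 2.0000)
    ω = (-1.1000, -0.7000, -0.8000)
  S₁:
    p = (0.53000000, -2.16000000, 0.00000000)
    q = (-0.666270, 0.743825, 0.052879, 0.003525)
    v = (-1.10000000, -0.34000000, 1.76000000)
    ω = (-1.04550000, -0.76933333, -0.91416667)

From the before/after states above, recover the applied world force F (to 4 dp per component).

F = (-2.0000, -3.7000, -1.2000)

velocity change Δv = (-0.40000000, -0.74000000, -0.24000000)
m·(v₁−v₀)/dt = (-2.0000, -3.7000, -1.2000)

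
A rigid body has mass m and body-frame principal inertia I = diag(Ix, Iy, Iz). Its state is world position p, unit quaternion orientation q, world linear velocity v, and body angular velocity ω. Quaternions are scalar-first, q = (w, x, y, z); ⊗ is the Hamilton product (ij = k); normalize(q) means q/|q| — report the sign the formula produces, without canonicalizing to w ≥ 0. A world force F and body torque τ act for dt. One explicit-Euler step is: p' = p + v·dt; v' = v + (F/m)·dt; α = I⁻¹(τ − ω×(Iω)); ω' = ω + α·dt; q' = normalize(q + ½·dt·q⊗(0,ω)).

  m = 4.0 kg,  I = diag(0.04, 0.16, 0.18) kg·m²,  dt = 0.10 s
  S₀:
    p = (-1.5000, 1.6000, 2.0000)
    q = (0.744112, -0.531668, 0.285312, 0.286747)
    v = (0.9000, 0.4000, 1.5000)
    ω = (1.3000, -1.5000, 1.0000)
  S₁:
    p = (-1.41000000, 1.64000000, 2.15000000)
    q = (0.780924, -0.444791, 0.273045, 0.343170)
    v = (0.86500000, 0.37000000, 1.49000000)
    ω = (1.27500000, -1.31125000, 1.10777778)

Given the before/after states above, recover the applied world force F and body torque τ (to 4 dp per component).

F = (-1.4000, -1.2000, -0.4000)
τ = (-0.0400, 0.1200, -0.0400)

Δω = ω₁−ω₀ = (-0.02500000, 0.18875000, 0.10777778)
τ = I·(Δω/dt) + ω₀×(Iω₀) = (-0.0400, 0.1200, -0.0400)
Δv = v₁−v₀ = (-0.03500000, -0.03000000, -0.01000000)
applied force F = (-1.4000, -1.2000, -0.4000)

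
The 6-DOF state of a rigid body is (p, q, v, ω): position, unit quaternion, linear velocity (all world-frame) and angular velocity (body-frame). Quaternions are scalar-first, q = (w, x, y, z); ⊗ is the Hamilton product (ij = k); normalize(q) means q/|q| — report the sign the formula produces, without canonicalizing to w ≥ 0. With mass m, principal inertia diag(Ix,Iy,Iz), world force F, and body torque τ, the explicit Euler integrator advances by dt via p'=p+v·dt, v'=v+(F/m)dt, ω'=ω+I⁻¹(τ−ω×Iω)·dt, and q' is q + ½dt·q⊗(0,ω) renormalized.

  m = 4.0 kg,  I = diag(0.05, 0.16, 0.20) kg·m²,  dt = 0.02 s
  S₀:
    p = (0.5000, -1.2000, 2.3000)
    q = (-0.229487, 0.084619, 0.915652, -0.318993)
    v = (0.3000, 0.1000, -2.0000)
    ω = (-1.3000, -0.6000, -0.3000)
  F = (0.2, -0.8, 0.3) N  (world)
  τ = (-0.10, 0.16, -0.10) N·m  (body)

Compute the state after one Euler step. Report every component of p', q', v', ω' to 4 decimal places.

p' = (0.5060, -1.1980, 2.2600)
q' = (-0.2238, 0.0829, 0.9213, -0.3069)
v' = (0.3010, 0.0960, -1.9985)
ω' = (-1.3429, -0.5727, -0.3186)

a = (0.0500, -0.2000, 0.0750)
p' = p + v·dt = (0.5060, -1.1980, 2.2600)
v' = v + a·dt = (0.3010, 0.0960, -1.9985)
angular accel α = (-2.1440, 1.3656, -0.9290)
ω' = ω + α·dt = (-1.3429, -0.5727, -0.3186)
q⊗(0,ω) = (0.5636980, -0.1677583, 0.5777688, 1.2084223)
q + ½dt·q⊗(0,ω), renormalized = (-0.2238, 0.0829, 0.9213, -0.3069)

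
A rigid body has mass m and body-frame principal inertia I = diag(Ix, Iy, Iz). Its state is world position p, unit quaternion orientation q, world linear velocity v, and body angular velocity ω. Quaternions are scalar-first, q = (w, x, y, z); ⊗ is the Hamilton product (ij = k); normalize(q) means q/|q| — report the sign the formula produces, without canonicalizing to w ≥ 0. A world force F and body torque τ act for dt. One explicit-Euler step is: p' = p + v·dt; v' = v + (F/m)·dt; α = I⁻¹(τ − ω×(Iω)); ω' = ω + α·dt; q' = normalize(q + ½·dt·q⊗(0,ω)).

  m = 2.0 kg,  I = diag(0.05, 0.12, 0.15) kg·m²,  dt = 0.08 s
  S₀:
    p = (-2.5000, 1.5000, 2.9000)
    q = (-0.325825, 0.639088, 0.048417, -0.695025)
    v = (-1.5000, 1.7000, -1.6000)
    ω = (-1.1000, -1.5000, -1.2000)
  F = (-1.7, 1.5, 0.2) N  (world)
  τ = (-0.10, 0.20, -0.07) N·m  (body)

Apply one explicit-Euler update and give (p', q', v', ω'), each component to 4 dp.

p' = (-2.6200, 1.6360, 2.7720)
q' = (-0.3269, 0.6070, 0.1287, -0.7128)
v' = (-1.5680, 1.7600, -1.5920)
ω' = (-1.3464, -1.2787, -1.2989)

p' = p + v·dt = (-2.6200, 1.6360, 2.7720)
v' = v + a·dt = (-1.5680, 1.7600, -1.5920)
ω×(Iω) gyroscopic = (0.0540, -0.1320, 0.1155)
(τ − ω×Iω)/I = (-3.0800, 2.7667, -1.2367)
new body rate ω' = (-1.3464, -1.2787, -1.2989)
2q̇ = q⊗(0,ω) = (-0.0584077, -0.7422304, 2.0201706, -0.5143833)
q' = normalize(q + ½dt·q⊗(0,ω)) = (-0.3269, 0.6070, 0.1287, -0.7128)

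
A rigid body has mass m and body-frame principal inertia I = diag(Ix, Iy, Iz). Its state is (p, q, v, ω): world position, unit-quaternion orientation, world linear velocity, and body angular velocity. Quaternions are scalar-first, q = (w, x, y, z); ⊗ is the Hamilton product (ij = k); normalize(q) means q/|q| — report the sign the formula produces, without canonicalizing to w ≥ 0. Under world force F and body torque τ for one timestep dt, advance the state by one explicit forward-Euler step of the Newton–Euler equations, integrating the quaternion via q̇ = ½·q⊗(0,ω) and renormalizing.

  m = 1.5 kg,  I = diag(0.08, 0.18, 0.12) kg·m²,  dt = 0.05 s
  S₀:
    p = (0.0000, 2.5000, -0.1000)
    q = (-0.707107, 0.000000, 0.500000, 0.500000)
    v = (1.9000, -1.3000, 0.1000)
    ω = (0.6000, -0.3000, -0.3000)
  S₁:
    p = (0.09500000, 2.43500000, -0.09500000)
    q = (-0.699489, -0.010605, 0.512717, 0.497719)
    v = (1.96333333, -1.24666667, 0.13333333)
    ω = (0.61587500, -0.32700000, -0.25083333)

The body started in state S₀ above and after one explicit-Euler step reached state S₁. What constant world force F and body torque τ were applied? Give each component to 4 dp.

F = (1.9000, 1.6000, 1.0000)
τ = (0.0200, -0.0900, 0.1000)

velocity change Δv = (0.06333333, 0.05333333, 0.03333333)
applied force F = (1.9000, 1.6000, 1.0000)
ω₁ − ω₀ = (0.01587500, -0.02700000, 0.04916667)
precession coupling = (-0.0054, 0.0072, -0.0180)
I·α + gyro = (0.0200, -0.0900, 0.1000)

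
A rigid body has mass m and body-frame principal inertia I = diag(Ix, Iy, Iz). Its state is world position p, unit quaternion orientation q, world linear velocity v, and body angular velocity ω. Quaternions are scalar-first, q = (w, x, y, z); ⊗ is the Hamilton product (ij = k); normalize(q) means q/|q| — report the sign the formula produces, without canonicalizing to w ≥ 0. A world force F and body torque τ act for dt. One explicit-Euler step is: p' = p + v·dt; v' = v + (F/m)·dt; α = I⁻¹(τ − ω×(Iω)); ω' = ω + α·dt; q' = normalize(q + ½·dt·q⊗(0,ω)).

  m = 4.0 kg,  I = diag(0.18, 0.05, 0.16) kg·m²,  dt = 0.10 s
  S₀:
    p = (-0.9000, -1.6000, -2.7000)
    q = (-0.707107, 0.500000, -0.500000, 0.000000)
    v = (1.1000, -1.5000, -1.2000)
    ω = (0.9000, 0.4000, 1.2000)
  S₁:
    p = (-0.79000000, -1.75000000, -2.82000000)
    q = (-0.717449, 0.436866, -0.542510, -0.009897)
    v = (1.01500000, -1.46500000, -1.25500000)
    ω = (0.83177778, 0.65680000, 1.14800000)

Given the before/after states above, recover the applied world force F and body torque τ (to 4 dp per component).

ω₁ − ω₀ = (-0.06822222, 0.25680000, -0.05200000)
precession coupling = (0.0528, 0.0216, -0.0468)
I·α + gyro = (-0.0700, 0.1500, -0.1300)
Δv = v₁−v₀ = (-0.08500000, 0.03500000, -0.05500000)
m·(v₁−v₀)/dt = (-3.4000, 1.4000, -2.2000)

F = (-3.4000, 1.4000, -2.2000)
τ = (-0.0700, 0.1500, -0.1300)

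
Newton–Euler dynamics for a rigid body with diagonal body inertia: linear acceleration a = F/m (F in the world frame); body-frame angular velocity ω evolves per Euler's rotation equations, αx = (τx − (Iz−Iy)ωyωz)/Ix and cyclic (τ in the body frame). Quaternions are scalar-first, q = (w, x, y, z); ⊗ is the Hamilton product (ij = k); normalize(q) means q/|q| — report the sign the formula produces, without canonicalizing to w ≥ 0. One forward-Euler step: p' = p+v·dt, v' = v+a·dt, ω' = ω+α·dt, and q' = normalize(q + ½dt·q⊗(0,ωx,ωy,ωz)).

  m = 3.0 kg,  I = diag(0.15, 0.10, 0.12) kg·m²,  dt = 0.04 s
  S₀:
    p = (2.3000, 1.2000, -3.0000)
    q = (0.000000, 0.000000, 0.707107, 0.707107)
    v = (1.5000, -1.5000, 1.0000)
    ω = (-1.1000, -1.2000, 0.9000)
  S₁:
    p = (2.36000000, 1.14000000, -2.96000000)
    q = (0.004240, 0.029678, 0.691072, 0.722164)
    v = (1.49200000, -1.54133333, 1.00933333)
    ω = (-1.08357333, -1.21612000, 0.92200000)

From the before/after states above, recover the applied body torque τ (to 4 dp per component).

τ = (0.0400, -0.0700, 0.0000)

rate change Δω = (0.01642667, -0.01612000, 0.02200000)
gyro term ω₀×Iω₀ = (-0.0216, -0.0297, -0.0660)
τ = I·(Δω/dt) + ω₀×(Iω₀) = (0.0400, -0.0700, 0.0000)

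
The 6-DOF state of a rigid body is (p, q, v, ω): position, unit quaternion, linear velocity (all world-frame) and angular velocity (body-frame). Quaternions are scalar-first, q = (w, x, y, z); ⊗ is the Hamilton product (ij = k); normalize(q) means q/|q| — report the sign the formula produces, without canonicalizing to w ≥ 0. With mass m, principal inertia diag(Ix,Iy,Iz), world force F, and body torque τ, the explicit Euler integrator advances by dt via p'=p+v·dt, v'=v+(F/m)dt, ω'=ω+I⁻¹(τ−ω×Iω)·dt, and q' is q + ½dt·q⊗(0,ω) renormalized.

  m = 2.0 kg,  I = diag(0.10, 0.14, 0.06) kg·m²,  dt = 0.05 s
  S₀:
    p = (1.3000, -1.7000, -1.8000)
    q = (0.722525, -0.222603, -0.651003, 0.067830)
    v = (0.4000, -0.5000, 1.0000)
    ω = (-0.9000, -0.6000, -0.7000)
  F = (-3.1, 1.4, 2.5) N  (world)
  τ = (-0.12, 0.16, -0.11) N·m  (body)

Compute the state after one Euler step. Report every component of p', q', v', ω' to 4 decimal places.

p' = (1.3200, -1.7250, -1.7500)
q' = (0.7086, -0.2263, -0.6669, 0.0439)
v' = (0.3225, -0.4650, 1.0625)
ω' = (-0.9432, -0.5519, -0.8097)

a = (-1.5500, 0.7000, 1.2500)
new position p' = (1.3200, -1.7250, -1.7500)
v' = v + a·dt = (0.3225, -0.4650, 1.0625)
angular accel α = (-0.8640, 0.9629, -2.1933)
ω + α·dt = (-0.9432, -0.5519, -0.8097)
2q̇ = q⊗(0,ω) = (-0.5434635, -0.1538724, -0.6503841, -0.9581084)
q + ½dt·q⊗(0,ω), renormalized = (0.7086, -0.2263, -0.6669, 0.0439)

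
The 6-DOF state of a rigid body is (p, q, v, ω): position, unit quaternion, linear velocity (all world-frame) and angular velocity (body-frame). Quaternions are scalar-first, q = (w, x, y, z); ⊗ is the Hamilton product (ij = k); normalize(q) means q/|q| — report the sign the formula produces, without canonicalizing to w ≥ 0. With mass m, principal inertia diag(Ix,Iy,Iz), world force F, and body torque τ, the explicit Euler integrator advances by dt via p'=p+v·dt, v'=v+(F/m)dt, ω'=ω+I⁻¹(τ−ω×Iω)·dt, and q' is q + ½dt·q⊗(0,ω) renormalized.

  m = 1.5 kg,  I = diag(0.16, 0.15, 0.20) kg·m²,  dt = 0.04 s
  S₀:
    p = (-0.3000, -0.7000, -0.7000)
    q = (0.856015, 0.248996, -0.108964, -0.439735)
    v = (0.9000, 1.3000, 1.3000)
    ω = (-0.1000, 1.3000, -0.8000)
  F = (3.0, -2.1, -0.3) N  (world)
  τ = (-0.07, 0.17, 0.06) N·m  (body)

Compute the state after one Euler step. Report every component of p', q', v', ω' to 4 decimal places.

p' = (-0.2640, -0.6480, -0.6480)
q' = (0.8519, 0.2603, -0.0818, -0.4470)
v' = (0.9800, 1.2440, 1.2920)
ω' = (-0.1045, 1.3462, -0.7883)

ω×(Iω) gyroscopic = (-0.0520, -0.0032, 0.0013)
α = I⁻¹(τ − ω×Iω) = (-0.1125, 1.1547, 0.2935)
new body rate ω' = (-0.1045, 1.3462, -0.7883)
2q̇ = q⊗(0,ω) = (-0.1852352, 0.5732252, 1.3559898, -0.3720136)
updated quaternion q' = (0.8519, 0.2603, -0.0818, -0.4470)
a = F/m = (2.0000, -1.4000, -0.2000)
p + v·dt = (-0.2640, -0.6480, -0.6480)
new velocity v' = (0.9800, 1.2440, 1.2920)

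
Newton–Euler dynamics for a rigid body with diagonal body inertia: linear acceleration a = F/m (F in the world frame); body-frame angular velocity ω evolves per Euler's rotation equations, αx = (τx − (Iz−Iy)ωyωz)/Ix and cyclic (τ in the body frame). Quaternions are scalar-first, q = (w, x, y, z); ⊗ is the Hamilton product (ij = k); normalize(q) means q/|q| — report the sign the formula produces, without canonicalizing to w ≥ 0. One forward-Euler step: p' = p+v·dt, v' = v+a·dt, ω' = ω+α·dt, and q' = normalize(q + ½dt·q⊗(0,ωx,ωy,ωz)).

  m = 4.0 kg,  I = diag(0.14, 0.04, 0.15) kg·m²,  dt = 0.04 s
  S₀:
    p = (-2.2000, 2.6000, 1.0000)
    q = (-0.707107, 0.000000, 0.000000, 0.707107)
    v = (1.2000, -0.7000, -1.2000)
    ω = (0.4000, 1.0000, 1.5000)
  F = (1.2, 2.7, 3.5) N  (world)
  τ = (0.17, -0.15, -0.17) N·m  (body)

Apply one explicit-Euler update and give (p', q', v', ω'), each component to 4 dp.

p' = (-2.1520, 2.5720, 0.9520)
q' = (-0.7278, -0.0198, -0.0085, 0.6854)
v' = (1.2120, -0.6730, -1.1650)
ω' = (0.4014, 0.8560, 1.4653)

a = (0.3000, 0.6750, 0.8750)
p + v·dt = (-2.1520, 2.5720, 0.9520)
v' = v + a·dt = (1.2120, -0.6730, -1.1650)
angular accel α = (0.0357, -3.6000, -0.8667)
ω + α·dt = (0.4014, 0.8560, 1.4653)
Hamilton product q⊗(0,ω) = (-1.0606605, -0.9899498, -0.4242642, -1.0606605)
q + ½dt·q⊗(0,ω), renormalized = (-0.7278, -0.0198, -0.0085, 0.6854)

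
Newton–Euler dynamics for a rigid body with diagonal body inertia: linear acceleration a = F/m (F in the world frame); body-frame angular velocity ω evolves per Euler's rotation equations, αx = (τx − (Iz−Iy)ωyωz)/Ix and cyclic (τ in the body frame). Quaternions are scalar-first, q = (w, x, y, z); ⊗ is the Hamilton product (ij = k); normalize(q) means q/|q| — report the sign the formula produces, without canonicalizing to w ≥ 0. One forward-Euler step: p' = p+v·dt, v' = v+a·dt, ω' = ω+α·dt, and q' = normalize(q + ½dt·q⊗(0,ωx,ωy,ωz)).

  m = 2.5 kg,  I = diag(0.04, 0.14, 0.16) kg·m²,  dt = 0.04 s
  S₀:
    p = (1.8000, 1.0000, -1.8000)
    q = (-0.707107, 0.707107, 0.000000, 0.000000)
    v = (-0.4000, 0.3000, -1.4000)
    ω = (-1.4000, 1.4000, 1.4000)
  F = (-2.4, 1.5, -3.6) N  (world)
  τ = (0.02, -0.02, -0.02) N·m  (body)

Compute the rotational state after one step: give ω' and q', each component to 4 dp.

α = I⁻¹(τ − ω×Iω) = (-0.4800, -1.8229, 1.1000)
ω' = ω + α·dt = (-1.4192, 1.3271, 1.4440)
q⊗(0,ω) = (0.9899498, 0.9899498, -1.9798996, 0.0000000)
q + ½dt·q⊗(0,ω), renormalized = (-0.6865, 0.7261, -0.0396, 0.0000)

ω' = (-1.4192, 1.3271, 1.4440)
q' = (-0.6865, 0.7261, -0.0396, 0.0000)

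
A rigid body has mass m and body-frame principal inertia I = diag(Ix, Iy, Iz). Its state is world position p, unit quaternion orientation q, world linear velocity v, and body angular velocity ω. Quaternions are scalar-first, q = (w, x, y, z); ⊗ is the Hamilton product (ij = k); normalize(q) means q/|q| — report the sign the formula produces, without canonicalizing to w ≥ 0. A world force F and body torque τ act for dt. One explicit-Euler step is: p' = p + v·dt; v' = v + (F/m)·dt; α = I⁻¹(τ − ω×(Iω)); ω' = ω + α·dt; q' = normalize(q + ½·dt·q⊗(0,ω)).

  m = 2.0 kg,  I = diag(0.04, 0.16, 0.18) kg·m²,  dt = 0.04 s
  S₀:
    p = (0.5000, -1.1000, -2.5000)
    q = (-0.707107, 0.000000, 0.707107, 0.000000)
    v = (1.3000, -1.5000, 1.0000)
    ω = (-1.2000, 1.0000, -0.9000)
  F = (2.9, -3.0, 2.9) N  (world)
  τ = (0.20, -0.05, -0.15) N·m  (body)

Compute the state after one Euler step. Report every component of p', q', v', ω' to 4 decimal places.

p' = (0.5520, -1.1600, -2.4600)
q' = (-0.7208, 0.0042, 0.6925, 0.0297)
v' = (1.3580, -1.5600, 1.0580)
ω' = (-0.9820, 1.0253, -0.9013)

angular accel α = (5.4500, 0.6325, -0.0333)
new body rate ω' = (-0.9820, 1.0253, -0.9013)
Hamilton product q⊗(0,ω) = (-0.7071070, 0.2121321, -0.7071070, 1.4849247)
q' = normalize(q + ½dt·q⊗(0,ω)) = (-0.7208, 0.0042, 0.6925, 0.0297)
a = (1.4500, -1.5000, 1.4500)
new position p' = (0.5520, -1.1600, -2.4600)
new velocity v' = (1.3580, -1.5600, 1.0580)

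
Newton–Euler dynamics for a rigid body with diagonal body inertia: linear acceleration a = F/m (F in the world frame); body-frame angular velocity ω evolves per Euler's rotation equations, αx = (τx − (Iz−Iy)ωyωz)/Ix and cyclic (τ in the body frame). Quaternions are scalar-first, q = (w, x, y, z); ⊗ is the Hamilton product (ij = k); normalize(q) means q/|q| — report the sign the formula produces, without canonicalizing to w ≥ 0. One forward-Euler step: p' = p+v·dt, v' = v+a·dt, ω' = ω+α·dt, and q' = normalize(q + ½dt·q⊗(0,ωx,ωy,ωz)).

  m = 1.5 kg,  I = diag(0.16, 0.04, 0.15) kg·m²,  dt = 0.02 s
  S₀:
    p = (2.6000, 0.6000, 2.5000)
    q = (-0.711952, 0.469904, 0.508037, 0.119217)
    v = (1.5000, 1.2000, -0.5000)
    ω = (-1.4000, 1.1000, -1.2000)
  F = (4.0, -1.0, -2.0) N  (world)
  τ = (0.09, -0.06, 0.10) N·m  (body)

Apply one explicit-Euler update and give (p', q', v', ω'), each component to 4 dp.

gyro term ω×Iω = (-0.1452, 0.0168, 0.1848)
(τ − ω×Iω)/I = (1.4700, -1.9200, -0.5653)
ω + α·dt = (-1.3706, 1.0616, -1.2113)
q⊗(0,ω) = (0.2420853, 0.2559497, -0.3861662, 2.0824886)
updated quaternion q' = (-0.7094, 0.4724, 0.5041, 0.1400)
a = F/m = (2.6667, -0.6667, -1.3333)
p + v·dt = (2.6300, 0.6240, 2.4900)
v' = v + a·dt = (1.5533, 1.1867, -0.5267)

p' = (2.6300, 0.6240, 2.4900)
q' = (-0.7094, 0.4724, 0.5041, 0.1400)
v' = (1.5533, 1.1867, -0.5267)
ω' = (-1.3706, 1.0616, -1.2113)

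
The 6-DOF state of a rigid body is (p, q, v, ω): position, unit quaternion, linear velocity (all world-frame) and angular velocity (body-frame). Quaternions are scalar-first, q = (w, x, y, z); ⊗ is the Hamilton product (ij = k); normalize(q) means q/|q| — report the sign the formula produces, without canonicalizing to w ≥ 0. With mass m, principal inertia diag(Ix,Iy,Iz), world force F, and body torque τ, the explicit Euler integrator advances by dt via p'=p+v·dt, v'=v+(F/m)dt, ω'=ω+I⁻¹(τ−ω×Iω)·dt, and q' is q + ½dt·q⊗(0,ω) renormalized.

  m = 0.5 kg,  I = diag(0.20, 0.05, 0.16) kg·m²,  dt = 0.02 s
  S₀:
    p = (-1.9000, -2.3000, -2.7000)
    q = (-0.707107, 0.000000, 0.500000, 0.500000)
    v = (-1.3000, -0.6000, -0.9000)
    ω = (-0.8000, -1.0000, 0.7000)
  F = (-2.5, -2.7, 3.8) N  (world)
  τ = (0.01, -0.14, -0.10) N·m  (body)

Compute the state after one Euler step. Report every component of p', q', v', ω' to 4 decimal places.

p' = (-1.9260, -2.3120, -2.7180)
q' = (-0.7055, 0.0142, 0.5030, 0.4990)
v' = (-1.4000, -0.7080, -0.7480)
ω' = (-0.7913, -1.0470, 0.7025)

gyro term ω×Iω = (-0.0770, -0.0224, -0.1200)
angular accel α = (0.4350, -2.3520, 0.1250)
ω + α·dt = (-0.7913, -1.0470, 0.7025)
2q̇ = q⊗(0,ω) = (0.1500000, 1.4156856, 0.3071070, -0.0949749)
q' = normalize(q + ½dt·q⊗(0,ω)) = (-0.7055, 0.0142, 0.5030, 0.4990)
p + v·dt = (-1.9260, -2.3120, -2.7180)
v' = v + a·dt = (-1.4000, -0.7080, -0.7480)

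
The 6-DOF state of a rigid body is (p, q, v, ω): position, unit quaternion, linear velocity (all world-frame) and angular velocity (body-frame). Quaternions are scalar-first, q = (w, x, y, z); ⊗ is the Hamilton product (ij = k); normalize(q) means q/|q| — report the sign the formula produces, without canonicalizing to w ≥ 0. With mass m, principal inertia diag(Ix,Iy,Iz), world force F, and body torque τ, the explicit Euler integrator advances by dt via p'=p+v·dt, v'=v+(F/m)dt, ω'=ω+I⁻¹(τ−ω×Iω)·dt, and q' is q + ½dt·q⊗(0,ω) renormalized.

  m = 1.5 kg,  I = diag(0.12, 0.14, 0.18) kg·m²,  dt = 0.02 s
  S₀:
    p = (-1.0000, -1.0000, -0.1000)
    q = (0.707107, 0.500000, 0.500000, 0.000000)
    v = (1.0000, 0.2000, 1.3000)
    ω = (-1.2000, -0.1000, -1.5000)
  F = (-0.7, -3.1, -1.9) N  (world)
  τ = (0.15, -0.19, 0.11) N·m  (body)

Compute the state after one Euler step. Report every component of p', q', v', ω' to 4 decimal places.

gyro term ω×Iω = (0.0060, -0.1080, 0.0024)
(τ − ω×Iω)/I = (1.2000, -0.5857, 0.5978)
ω' = ω + α·dt = (-1.1760, -0.1117, -1.4880)
q⊗(0,ω) = (0.6500000, -1.5985284, 0.6792893, -0.5106605)
updated quaternion q' = (0.7135, 0.4839, 0.5067, -0.0051)
a = F/m = (-0.4667, -2.0667, -1.2667)
new position p' = (-0.9800, -0.9960, -0.0740)
v' = v + a·dt = (0.9907, 0.1587, 1.2747)

p' = (-0.9800, -0.9960, -0.0740)
q' = (0.7135, 0.4839, 0.5067, -0.0051)
v' = (0.9907, 0.1587, 1.2747)
ω' = (-1.1760, -0.1117, -1.4880)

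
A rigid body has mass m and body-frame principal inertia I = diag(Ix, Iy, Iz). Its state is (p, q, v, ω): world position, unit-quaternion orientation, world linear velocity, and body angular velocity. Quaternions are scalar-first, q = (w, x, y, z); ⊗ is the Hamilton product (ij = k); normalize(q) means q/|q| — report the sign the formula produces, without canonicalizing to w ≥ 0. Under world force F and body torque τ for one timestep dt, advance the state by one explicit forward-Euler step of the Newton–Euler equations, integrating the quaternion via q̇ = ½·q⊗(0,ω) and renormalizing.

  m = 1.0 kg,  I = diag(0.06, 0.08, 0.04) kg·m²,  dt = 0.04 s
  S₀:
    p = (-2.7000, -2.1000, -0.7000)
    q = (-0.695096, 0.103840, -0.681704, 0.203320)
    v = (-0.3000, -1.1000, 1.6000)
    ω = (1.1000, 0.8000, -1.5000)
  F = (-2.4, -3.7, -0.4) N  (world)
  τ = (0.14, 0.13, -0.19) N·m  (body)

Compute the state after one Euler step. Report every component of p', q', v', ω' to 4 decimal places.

p' = (-2.7120, -2.1440, -0.6360)
q' = (-0.6798, 0.1057, -0.6847, 0.2406)
v' = (-0.3960, -1.2480, 1.5840)
ω' = (1.1613, 0.8815, -1.7076)

linear accel F/m = (-2.4000, -3.7000, -0.4000)
p' = p + v·dt = (-2.7120, -2.1440, -0.6360)
new velocity v' = (-0.3960, -1.2480, 1.5840)
gyro term ω×Iω = (0.0480, -0.0330, 0.0176)
angular accel α = (1.5333, 2.0375, -5.1900)
ω + α·dt = (1.1613, 0.8815, -1.7076)
Hamilton product q⊗(0,ω) = (0.7361192, 0.0952944, -0.1766648, 1.8755904)
q + ½dt·q⊗(0,ω), renormalized = (-0.6798, 0.1057, -0.6847, 0.2406)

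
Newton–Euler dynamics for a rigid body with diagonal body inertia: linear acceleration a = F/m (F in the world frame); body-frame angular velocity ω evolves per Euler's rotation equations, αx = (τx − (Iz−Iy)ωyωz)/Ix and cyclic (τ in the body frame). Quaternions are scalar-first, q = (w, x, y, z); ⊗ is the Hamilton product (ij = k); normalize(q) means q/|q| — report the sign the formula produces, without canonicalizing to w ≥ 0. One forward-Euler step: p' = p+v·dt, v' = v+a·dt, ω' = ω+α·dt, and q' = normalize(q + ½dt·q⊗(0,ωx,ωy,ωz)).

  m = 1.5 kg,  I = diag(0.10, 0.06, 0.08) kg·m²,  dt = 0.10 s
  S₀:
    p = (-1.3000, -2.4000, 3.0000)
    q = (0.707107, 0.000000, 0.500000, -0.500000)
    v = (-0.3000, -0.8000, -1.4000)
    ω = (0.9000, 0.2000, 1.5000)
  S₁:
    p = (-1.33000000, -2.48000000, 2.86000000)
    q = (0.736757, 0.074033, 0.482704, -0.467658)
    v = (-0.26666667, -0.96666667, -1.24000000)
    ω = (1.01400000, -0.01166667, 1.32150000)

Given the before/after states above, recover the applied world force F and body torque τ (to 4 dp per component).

velocity change Δv = (0.03333333, -0.16666667, 0.16000000)
m·(v₁−v₀)/dt = (0.5000, -2.5000, 2.4000)
Δω = ω₁−ω₀ = (0.11400000, -0.21166667, -0.17850000)
ω₀×(Iω₀) = (0.0060, 0.0270, -0.0072)
I·α + gyro = (0.1200, -0.1000, -0.1500)

F = (0.5000, -2.5000, 2.4000)
τ = (0.1200, -0.1000, -0.1500)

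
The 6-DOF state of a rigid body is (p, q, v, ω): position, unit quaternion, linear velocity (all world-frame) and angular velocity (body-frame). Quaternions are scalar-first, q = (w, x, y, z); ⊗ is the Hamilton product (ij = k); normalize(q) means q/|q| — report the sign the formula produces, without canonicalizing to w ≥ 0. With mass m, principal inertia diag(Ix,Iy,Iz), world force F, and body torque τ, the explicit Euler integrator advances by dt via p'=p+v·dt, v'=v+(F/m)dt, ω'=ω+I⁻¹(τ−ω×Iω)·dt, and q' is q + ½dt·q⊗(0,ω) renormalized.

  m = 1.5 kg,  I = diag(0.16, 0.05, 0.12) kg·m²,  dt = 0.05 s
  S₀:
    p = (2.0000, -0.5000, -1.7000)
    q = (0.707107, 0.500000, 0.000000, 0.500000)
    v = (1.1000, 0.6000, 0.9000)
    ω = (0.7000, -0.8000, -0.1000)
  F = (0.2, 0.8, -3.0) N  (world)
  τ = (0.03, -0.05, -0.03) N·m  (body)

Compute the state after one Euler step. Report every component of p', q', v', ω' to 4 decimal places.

p' = (2.0550, -0.4700, -1.6550)
q' = (0.6994, 0.5222, -0.0041, 0.4881)
v' = (1.1067, 0.6267, 0.8000)
ω' = (0.7076, -0.8472, -0.1382)

ω×(Iω) gyroscopic = (0.0056, -0.0028, 0.0616)
angular accel α = (0.1525, -0.9440, -0.7633)
ω' = ω + α·dt = (0.7076, -0.8472, -0.1382)
Hamilton product q⊗(0,ω) = (-0.3000000, 0.8949749, -0.1656856, -0.4707107)
q' = normalize(q + ½dt·q⊗(0,ω)) = (0.6994, 0.5222, -0.0041, 0.4881)
a = (0.1333, 0.5333, -2.0000)
p' = p + v·dt = (2.0550, -0.4700, -1.6550)
v + (F/m)dt = (1.1067, 0.6267, 0.8000)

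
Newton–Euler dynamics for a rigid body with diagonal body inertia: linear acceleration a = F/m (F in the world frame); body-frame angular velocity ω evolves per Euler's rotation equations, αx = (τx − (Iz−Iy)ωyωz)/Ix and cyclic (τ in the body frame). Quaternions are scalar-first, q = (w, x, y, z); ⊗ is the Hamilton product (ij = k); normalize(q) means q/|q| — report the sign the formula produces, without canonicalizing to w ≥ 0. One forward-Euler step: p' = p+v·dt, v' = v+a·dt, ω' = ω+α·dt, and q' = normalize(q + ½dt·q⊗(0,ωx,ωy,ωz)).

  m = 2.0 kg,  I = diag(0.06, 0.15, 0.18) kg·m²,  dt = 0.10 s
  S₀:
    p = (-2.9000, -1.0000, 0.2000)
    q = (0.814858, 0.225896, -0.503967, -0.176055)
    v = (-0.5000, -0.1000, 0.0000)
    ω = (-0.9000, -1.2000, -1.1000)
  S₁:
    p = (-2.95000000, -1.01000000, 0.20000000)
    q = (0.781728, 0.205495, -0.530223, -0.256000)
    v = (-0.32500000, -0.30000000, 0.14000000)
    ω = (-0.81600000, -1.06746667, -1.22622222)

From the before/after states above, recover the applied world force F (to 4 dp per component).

velocity change Δv = (0.17500000, -0.20000000, 0.14000000)
applied force F = (3.5000, -4.0000, 2.8000)

F = (3.5000, -4.0000, 2.8000)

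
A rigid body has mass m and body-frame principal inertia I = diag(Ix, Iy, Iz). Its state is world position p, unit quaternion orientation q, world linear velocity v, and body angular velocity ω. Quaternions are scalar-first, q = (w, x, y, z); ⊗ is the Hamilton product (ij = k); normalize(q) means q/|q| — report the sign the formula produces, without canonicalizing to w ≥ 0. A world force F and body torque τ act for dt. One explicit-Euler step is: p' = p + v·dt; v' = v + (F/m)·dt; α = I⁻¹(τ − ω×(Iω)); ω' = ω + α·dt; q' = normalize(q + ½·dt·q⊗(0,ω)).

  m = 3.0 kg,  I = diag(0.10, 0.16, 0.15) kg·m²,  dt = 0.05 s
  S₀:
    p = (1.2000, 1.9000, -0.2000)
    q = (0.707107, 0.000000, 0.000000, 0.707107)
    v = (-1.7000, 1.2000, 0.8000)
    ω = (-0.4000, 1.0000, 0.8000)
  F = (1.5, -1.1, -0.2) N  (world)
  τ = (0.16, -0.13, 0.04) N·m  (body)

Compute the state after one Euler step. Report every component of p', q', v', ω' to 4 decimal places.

p' = (1.1150, 1.9600, -0.1600)
q' = (0.6926, -0.0247, 0.0106, 0.7208)
v' = (-1.6750, 1.1817, 0.7967)
ω' = (-0.3160, 0.9544, 0.8213)

precession coupling ω×(Iω) = (-0.0080, 0.0160, -0.0240)
(τ − ω×Iω)/I = (1.6800, -0.9125, 0.4267)
ω + α·dt = (-0.3160, 0.9544, 0.8213)
2q̇ = q⊗(0,ω) = (-0.5656856, -0.9899498, 0.4242642, 0.5656856)
updated quaternion q' = (0.6926, -0.0247, 0.0106, 0.7208)
new position p' = (1.1150, 1.9600, -0.1600)
new velocity v' = (-1.6750, 1.1817, 0.7967)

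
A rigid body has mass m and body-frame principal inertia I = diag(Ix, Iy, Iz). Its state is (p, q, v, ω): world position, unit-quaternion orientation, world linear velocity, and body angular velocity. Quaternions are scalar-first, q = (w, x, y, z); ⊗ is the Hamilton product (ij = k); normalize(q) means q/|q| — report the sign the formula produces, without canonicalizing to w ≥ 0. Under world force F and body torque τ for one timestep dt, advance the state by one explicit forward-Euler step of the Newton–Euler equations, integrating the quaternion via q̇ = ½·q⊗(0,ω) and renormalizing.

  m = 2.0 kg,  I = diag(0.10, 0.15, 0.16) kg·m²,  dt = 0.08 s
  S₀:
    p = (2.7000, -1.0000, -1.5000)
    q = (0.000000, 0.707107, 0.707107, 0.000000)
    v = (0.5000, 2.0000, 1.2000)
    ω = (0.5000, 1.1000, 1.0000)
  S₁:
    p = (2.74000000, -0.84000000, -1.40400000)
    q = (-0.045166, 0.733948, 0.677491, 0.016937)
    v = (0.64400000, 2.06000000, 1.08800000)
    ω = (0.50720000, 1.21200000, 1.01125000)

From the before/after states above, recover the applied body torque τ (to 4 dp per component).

ω₁ − ω₀ = (0.00720000, 0.11200000, 0.01125000)
gyro term ω₀×Iω₀ = (0.0110, -0.0300, 0.0275)
τ = I·(Δω/dt) + ω₀×(Iω₀) = (0.0200, 0.1800, 0.0500)

τ = (0.0200, 0.1800, 0.0500)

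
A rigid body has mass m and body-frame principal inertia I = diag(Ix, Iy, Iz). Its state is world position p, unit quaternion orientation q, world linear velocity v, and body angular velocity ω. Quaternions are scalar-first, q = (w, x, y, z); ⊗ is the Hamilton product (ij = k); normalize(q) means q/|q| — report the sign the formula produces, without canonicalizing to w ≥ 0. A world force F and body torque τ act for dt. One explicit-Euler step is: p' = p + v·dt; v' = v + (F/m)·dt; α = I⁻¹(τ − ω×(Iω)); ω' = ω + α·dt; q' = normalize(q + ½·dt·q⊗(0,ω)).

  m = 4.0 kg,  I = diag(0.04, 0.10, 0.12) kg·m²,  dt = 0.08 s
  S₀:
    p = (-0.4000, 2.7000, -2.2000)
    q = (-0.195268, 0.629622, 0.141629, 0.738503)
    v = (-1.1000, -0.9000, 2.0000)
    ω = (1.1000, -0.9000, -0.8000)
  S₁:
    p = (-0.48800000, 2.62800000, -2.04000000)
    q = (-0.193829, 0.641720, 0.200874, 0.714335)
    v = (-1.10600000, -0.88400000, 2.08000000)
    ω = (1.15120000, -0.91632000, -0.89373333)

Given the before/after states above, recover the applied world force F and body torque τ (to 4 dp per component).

Δv = v₁−v₀ = (-0.00600000, 0.01600000, 0.08000000)
applied force F = (-0.3000, 0.8000, 4.0000)
ω₁ − ω₀ = (0.05120000, -0.01632000, -0.09373333)
gyro term ω₀×Iω₀ = (0.0144, 0.0704, -0.0594)
τ = I·(Δω/dt) + ω₀×(Iω₀) = (0.0400, 0.0500, -0.2000)

F = (-0.3000, 0.8000, 4.0000)
τ = (0.0400, 0.0500, -0.2000)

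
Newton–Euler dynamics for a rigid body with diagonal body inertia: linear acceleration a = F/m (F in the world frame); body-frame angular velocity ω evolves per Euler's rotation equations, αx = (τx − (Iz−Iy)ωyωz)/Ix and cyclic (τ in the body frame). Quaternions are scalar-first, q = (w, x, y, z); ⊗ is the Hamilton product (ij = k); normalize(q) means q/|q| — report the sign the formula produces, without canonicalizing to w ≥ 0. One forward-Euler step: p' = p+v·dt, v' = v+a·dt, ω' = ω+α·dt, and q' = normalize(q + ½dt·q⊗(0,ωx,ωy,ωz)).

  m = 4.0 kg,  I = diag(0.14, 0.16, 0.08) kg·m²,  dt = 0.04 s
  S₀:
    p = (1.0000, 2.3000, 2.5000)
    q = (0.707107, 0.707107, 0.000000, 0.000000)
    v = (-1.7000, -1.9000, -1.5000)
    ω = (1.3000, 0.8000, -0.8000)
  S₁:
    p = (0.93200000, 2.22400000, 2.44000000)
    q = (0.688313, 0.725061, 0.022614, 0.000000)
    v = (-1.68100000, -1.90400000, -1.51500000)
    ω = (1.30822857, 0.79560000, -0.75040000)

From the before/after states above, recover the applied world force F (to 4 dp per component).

velocity change Δv = (0.01900000, -0.00400000, -0.01500000)
m·(v₁−v₀)/dt = (1.9000, -0.4000, -1.5000)

F = (1.9000, -0.4000, -1.5000)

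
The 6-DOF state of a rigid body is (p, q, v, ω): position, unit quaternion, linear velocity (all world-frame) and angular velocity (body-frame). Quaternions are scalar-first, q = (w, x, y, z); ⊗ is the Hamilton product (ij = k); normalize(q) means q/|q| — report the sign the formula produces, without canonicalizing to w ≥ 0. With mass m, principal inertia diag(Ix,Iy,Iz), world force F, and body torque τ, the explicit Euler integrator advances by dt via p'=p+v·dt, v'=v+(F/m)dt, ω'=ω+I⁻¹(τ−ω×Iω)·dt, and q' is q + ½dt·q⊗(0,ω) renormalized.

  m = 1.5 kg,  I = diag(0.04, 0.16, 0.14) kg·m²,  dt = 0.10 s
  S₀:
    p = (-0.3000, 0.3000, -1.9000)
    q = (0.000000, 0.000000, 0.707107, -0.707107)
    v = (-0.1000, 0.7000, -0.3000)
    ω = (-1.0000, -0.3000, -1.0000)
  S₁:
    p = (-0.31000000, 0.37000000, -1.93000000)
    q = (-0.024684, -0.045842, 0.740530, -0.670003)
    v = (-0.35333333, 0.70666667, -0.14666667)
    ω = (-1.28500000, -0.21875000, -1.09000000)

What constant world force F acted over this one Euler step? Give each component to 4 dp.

Δv = v₁−v₀ = (-0.25333333, 0.00666667, 0.15333333)
applied force F = (-3.8000, 0.1000, 2.3000)

F = (-3.8000, 0.1000, 2.3000)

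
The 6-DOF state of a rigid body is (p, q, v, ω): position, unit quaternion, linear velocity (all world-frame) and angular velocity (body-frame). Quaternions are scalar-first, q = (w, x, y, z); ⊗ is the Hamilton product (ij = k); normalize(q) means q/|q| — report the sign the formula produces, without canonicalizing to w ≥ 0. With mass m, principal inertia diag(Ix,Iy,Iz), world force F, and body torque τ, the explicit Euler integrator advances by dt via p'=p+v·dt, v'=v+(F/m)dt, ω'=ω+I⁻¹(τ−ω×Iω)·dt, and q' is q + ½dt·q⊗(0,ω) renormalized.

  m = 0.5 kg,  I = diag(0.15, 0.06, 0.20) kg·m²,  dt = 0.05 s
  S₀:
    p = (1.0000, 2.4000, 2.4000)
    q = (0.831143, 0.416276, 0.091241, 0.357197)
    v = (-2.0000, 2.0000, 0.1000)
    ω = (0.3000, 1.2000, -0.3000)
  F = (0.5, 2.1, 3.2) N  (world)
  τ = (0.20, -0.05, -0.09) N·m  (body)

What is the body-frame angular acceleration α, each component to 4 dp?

ω×(Iω) gyroscopic = (-0.0504, 0.0045, -0.0324)
(τ − ω×Iω)/I = (1.6693, -0.9083, -0.2880)

α = (1.6693, -0.9083, -0.2880)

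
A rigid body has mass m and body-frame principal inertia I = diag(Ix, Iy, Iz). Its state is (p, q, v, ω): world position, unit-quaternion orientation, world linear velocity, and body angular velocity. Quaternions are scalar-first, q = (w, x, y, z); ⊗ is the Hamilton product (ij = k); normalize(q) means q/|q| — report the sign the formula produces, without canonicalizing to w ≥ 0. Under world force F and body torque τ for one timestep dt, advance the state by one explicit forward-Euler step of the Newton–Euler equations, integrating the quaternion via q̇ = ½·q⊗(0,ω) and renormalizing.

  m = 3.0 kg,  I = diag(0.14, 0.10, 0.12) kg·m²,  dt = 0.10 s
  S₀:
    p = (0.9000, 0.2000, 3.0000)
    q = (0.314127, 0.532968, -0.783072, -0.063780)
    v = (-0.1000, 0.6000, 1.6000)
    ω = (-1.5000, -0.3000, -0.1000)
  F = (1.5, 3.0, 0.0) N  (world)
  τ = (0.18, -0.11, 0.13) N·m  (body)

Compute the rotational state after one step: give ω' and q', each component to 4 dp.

angular accel α = (1.2814, -1.1300, 1.2333)
ω' = ω + α·dt = (-1.3719, -0.4130, 0.0233)
Hamilton product q⊗(0,ω) = (0.5581524, -0.4120173, 0.0547287, -1.3659111)
updated quaternion q' = (0.3410, 0.5109, -0.7781, -0.1317)

ω' = (-1.3719, -0.4130, 0.0233)
q' = (0.3410, 0.5109, -0.7781, -0.1317)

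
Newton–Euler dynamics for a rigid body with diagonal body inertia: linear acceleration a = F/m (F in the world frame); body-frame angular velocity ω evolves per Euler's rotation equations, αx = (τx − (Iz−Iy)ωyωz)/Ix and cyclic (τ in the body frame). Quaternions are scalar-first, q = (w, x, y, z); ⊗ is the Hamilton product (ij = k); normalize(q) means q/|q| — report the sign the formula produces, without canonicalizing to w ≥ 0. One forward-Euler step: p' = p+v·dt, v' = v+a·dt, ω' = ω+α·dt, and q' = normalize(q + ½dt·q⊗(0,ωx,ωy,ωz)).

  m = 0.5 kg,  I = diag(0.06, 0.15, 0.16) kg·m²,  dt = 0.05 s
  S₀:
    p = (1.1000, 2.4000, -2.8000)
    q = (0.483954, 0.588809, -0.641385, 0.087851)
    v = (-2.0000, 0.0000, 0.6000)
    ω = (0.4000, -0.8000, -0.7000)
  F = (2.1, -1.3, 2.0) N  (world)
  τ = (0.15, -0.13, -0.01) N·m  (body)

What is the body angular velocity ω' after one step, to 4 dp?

ω' = (0.5203, -0.8527, -0.6941)

precession coupling ω×(Iω) = (0.0056, 0.0280, -0.0288)
(τ − ω×Iω)/I = (2.4067, -1.0533, 0.1175)
ω' = ω + α·dt = (0.5203, -0.8527, -0.6941)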